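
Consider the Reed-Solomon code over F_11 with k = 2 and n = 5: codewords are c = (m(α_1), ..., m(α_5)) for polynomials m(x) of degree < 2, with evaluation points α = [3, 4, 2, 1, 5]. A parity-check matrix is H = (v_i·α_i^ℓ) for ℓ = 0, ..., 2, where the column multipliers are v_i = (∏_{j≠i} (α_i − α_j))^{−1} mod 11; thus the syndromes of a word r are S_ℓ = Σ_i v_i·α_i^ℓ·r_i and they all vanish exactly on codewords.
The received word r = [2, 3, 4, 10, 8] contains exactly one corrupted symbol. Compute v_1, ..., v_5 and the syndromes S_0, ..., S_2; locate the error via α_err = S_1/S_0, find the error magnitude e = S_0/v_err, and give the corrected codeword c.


S = (1, 3, 9), error at position 1, error magnitude e = 4, c = [9, 3, 4, 10, 8].

Step 1: column multipliers v_i = (∏_{j≠i}(α_i − α_j))^{−1} mod 11.
  i = 1 (α = 3): (3−4)(3−2)(3−1)(3−5) = (−1)·1·2·(−2) = 4 ≡ 4, so v_1 = 4^{−1} = 3 (mod 11).
  i = 2 (α = 4): (4−3)(4−2)(4−1)(4−5) = 1·2·3·(−1) = −6 ≡ 5, so v_2 = 5^{−1} = 9 (mod 11).
  i = 3 (α = 2): (2−3)(2−4)(2−1)(2−5) = (−1)·(−2)·1·(−3) = −6 ≡ 5, so v_3 = 5^{−1} = 9 (mod 11).
  i = 4 (α = 1): (1−3)(1−4)(1−2)(1−5) = (−2)·(−3)·(−1)·(−4) = 24 ≡ 2, so v_4 = 2^{−1} = 6 (mod 11).
  i = 5 (α = 5): (5−3)(5−4)(5−2)(5−1) = 2·1·3·4 = 24 ≡ 2, so v_5 = 2^{−1} = 6 (mod 11).
  v = [3, 9, 9, 6, 6].
Step 2: syndromes of r = [2, 3, 4, 10, 8] (all sums mod 11).
  S_0 = Σ v_i r_i = 3·2 + 9·3 + 9·4 + 6·10 + 6·8 = 177 ≡ 1.
  S_1 = Σ v_i α_i r_i = 3·3·2 + 9·4·3 + 9·2·4 + 6·1·10 + 6·5·8 = 498 ≡ 3.
  α_i^2 mod 11 = [9, 5, 4, 1, 3].
  S_2 = Σ v_i α_i^2 r_i = 3·9·2 + 9·5·3 + 9·4·4 + 6·1·10 + 6·3·8 = 537 ≡ 9.
  S = (1, 3, 9) ≠ 0, so r is not a codeword (an error is present).
Step 3: locate the error. For a single error e at position i, S_ℓ = v_i·e·α_i^ℓ, so α_err = S_1/S_0.
  S_0^{−1} = 1^{−1} = 1 (mod 11), so α_err = 3·1 = 3 ≡ 3 = α_1. Error position i = 1.
  Consistency check: S_2/S_1 = 9·4 = 36 ≡ 3 = α_err ✓ (single-error assumption holds).
Step 4: error magnitude e = S_0/v_1 = S_0·∏_{j≠1}(α_1 − α_j) = 1·4 = 4 ≡ 4 (mod 11).
Step 5: correct position 1: c_1 = r_1 − e = 2 − 4 ≡ 9 (mod 11). Hence c = [9, 3, 4, 10, 8].
  Check: interpolating c through the α_i gives m(x) = 5 + 5·x (degree < 2) with m(α_i) = c_i for every i, so c is indeed a codeword.


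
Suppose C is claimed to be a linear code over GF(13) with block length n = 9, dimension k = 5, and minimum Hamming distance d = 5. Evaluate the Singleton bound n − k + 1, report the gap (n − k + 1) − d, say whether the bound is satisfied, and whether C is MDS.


Singleton RHS = n − k + 1 = 5, slack = 0, bound satisfied, MDS.

Singleton bound: d ≤ n − k + 1.
Here n = 9, k = 5, so n − k + 1 = 5.
Given d = 5, check d ≤ 5: YES.
Slack = (n − k + 1) − d = 0.
The code is MDS (slack = 0).
Description: the claimed parameters are [9, 5, 5]_13; such a code would be MDS (meets Singleton bound).


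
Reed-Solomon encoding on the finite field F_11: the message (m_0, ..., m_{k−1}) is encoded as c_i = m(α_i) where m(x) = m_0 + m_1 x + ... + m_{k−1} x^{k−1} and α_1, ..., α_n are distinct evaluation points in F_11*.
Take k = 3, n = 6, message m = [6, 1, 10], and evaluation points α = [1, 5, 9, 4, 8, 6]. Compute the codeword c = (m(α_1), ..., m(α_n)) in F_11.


c = [6, 8, 0, 5, 5, 9]

Message polynomial: m(x) = 6 + 1·x + 10·x^2 (mod 11).
For each evaluation point α_i, compute m(α_i) mod 11:
  α_1 = 1: Horner steps 10 → 0 → 6, so m(1) = 6.
  α_2 = 5: Horner steps 10 → 7 → 8, so m(5) = 8.
  α_3 = 9: Horner steps 10 → 3 → 0, so m(9) = 0.
  α_4 = 4: Horner steps 10 → 8 → 5, so m(4) = 5.
  α_5 = 8: Horner steps 10 → 4 → 5, so m(8) = 5.
  α_6 = 6: Horner steps 10 → 6 → 9, so m(6) = 9.
Codeword c = [6, 8, 0, 5, 5, 9] ∈ F_11^6.


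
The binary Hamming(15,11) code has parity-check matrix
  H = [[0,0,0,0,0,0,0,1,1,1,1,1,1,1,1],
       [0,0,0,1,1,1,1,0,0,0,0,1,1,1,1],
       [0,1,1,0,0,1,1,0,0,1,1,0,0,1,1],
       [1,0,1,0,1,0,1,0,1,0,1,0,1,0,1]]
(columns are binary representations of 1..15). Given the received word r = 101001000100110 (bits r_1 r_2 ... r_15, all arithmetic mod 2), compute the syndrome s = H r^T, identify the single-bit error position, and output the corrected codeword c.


s = (1, 1, 0, 1)^T, error position = 13, corrected codeword c = 101001000100010

Compute s = H r^T mod 2 one row at a time:
  s_1 = 0 + 0 + 1 + 0 + 0 + 1 + 1 + 0 = 3 ≡ 1 (mod 2).
  s_2 = 0 + 0 + 1 + 0 + 0 + 1 + 1 + 0 = 3 ≡ 1 (mod 2).
  s_3 = 0 + 1 + 1 + 0 + 1 + 0 + 1 + 0 = 4 ≡ 0 (mod 2).
  s_4 = 1 + 1 + 0 + 0 + 0 + 0 + 1 + 0 = 3 ≡ 1 (mod 2).
s = (1, 1, 0, 1)^T — this equals column 13 of H (binary 1101), so error is at position 13.
Correct: flip bit 13 of r = 101001000100110 to get c = 101001000100010.


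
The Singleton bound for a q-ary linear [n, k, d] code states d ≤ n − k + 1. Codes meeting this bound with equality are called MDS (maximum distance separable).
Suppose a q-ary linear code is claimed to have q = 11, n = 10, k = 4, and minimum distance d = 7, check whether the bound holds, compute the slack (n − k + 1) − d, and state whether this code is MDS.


Singleton RHS = n − k + 1 = 7, slack = 0, bound satisfied, MDS.

Singleton bound: d ≤ n − k + 1.
Here n = 10, k = 4, so n − k + 1 = 7.
Given d = 7, check d ≤ 7: YES.
Slack = (n − k + 1) − d = 0.
The code is MDS (slack = 0).
Description: the claimed parameters are [10, 4, 7]_11; such a code would be MDS (meets Singleton bound).


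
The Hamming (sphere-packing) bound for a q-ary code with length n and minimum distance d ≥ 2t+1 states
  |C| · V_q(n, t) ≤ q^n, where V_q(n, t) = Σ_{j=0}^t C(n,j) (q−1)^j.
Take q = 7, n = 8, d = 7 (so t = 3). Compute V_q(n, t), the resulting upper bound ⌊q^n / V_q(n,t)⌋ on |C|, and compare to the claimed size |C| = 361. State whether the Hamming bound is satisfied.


V_q(n, t) = 13153, q^n = 5764801, Hamming bound = 438, |C| = 361 ≤ bound (satisfied).

Step 1: Compute V_q(n, t) = Σ_{j=0}^3 C(n, j) (q−1)^j.
  j = 0: C(8,0)·(6)^0 = 1·1 = 1.
  j = 1: C(8,1)·(6)^1 = 8·6 = 48.
  j = 2: C(8,2)·(6)^2 = 28·36 = 1008.
  j = 3: C(8,3)·(6)^3 = 56·216 = 12096.
  V_q(n, t) = 1 + 48 + 1008 + 12096 = 13153.
Step 2: q^n = 7^8 = 5764801.
Step 3: Hamming bound ⌊q^n / V_q(n,t)⌋ = ⌊5764801/13153⌋ = 438.
Step 4: Compare |C| = 361 to 438: satisfied.
The claimed |C| lies below the Hamming bound.


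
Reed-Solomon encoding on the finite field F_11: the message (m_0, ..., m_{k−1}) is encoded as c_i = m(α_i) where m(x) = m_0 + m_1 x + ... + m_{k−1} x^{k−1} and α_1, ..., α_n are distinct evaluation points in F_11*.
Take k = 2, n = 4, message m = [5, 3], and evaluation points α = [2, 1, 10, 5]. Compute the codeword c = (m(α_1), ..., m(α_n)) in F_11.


c = [0, 8, 2, 9]

Message polynomial: m(x) = 5 + 3·x (mod 11).
For each evaluation point α_i, compute m(α_i) mod 11:
  α_1 = 2: Horner steps 3 → 0, so m(2) = 0.
  α_2 = 1: Horner steps 3 → 8, so m(1) = 8.
  α_3 = 10: Horner steps 3 → 2, so m(10) = 2.
  α_4 = 5: Horner steps 3 → 9, so m(5) = 9.
Codeword c = [0, 8, 2, 9] ∈ F_11^4.


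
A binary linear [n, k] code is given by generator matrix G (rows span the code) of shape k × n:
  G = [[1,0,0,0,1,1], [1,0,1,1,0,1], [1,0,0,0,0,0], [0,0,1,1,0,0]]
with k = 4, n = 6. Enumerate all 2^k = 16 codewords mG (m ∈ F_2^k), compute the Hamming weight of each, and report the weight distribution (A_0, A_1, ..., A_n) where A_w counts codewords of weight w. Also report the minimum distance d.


Weight distribution: A_0 = 1, A_1 = 3, A_2 = 4, A_3 = 4, A_4 = 3, A_5 = 1. Minimum distance d = 1.

Enumerate all 2^4 = 16 messages m ∈ F_2^4.
For each, compute codeword c = mG in F_2^6, then tally its weight.
  m = 0000 → c = 000000, weight = 0.
  m = 1000 → c = 100011, weight = 3.
  m = 0100 → c = 101101, weight = 4.
  m = 1100 → c = 001110, weight = 3.
  m = 0010 → c = 100000, weight = 1.
  m = 1010 → c = 000011, weight = 2.
  m = 0110 → c = 001101, weight = 3.
  m = 1110 → c = 101110, weight = 4.
  m = 0001 → c = 001100, weight = 2.
  m = 1001 → c = 101111, weight = 5.
  m = 0101 → c = 100001, weight = 2.
  m = 1101 → c = 000010, weight = 1.
  m = 0011 → c = 101100, weight = 3.
  m = 1011 → c = 001111, weight = 4.
  m = 0111 → c = 000001, weight = 1.
  m = 1111 → c = 100010, weight = 2.
Tally weights:
  weight 0: 1 codewords.
  weight 1: 3 codewords.
  weight 2: 4 codewords.
  weight 3: 4 codewords.
  weight 4: 3 codewords.
  weight 5: 1 codewords.
Minimum distance d = smallest w > 0 with A_w > 0 = 1.
Sanity: Σ A_w = 16 = 2^4 = 16 ✓.


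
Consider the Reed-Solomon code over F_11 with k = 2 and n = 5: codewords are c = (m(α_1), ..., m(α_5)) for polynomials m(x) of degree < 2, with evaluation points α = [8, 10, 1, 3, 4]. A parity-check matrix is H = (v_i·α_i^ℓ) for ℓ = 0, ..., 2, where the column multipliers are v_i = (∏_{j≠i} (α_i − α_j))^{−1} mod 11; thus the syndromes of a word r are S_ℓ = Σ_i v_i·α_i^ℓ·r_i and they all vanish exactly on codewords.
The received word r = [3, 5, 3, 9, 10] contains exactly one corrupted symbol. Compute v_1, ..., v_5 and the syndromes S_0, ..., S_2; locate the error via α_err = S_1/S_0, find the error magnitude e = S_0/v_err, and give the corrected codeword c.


S = (10, 10, 10), error at position 3, error magnitude e = 7, c = [3, 5, 7, 9, 10].

Step 1: column multipliers v_i = (∏_{j≠i}(α_i − α_j))^{−1} mod 11.
  i = 1 (α = 8): (8−10)(8−1)(8−3)(8−4) = (−2)·7·5·4 = −280 ≡ 6, so v_1 = 6^{−1} = 2 (mod 11).
  i = 2 (α = 10): (10−8)(10−1)(10−3)(10−4) = 2·9·7·6 = 756 ≡ 8, so v_2 = 8^{−1} = 7 (mod 11).
  i = 3 (α = 1): (1−8)(1−10)(1−3)(1−4) = (−7)·(−9)·(−2)·(−3) = 378 ≡ 4, so v_3 = 4^{−1} = 3 (mod 11).
  i = 4 (α = 3): (3−8)(3−10)(3−1)(3−4) = (−5)·(−7)·2·(−1) = −70 ≡ 7, so v_4 = 7^{−1} = 8 (mod 11).
  i = 5 (α = 4): (4−8)(4−10)(4−1)(4−3) = (−4)·(−6)·3·1 = 72 ≡ 6, so v_5 = 6^{−1} = 2 (mod 11).
  v = [2, 7, 3, 8, 2].
Step 2: syndromes of r = [3, 5, 3, 9, 10] (all sums mod 11).
  S_0 = Σ v_i r_i = 2·3 + 7·5 + 3·3 + 8·9 + 2·10 = 142 ≡ 10.
  S_1 = Σ v_i α_i r_i = 2·8·3 + 7·10·5 + 3·1·3 + 8·3·9 + 2·4·10 = 703 ≡ 10.
  α_i^2 mod 11 = [9, 1, 1, 9, 5].
  S_2 = Σ v_i α_i^2 r_i = 2·9·3 + 7·1·5 + 3·1·3 + 8·9·9 + 2·5·10 = 846 ≡ 10.
  S = (10, 10, 10) ≠ 0, so r is not a codeword (an error is present).
Step 3: locate the error. For a single error e at position i, S_ℓ = v_i·e·α_i^ℓ, so α_err = S_1/S_0.
  S_0^{−1} = 10^{−1} = 10 (mod 11), so α_err = 10·10 = 100 ≡ 1 = α_3. Error position i = 3.
  Consistency check: S_2/S_1 = 10·10 = 100 ≡ 1 = α_err ✓ (single-error assumption holds).
Step 4: error magnitude e = S_0/v_3 = S_0·∏_{j≠3}(α_3 − α_j) = 10·4 = 40 ≡ 7 (mod 11).
Step 5: correct position 3: c_3 = r_3 − e = 3 − 7 ≡ 7 (mod 11). Hence c = [3, 5, 7, 9, 10].
  Check: interpolating c through the α_i gives m(x) = 6 + 1·x (degree < 2) with m(α_i) = c_i for every i, so c is indeed a codeword.


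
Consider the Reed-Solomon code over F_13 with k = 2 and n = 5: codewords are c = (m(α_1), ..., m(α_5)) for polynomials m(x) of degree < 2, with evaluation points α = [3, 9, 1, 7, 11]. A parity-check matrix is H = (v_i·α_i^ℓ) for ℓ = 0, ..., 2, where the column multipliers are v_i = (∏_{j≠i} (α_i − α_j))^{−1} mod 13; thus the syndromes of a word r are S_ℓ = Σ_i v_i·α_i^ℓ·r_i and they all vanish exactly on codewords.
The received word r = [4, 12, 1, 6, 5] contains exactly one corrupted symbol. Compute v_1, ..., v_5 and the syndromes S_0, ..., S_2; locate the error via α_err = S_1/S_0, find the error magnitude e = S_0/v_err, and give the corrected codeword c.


S = (6, 5, 2), error at position 1, error magnitude e = 10, c = [7, 12, 1, 6, 5].

Step 1: column multipliers v_i = (∏_{j≠i}(α_i − α_j))^{−1} mod 13.
  i = 1 (α = 3): (3−9)(3−1)(3−7)(3−11) = (−6)·2·(−4)·(−8) = −384 ≡ 6, so v_1 = 6^{−1} = 11 (mod 13).
  i = 2 (α = 9): (9−3)(9−1)(9−7)(9−11) = 6·8·2·(−2) = −192 ≡ 3, so v_2 = 3^{−1} = 9 (mod 13).
  i = 3 (α = 1): (1−3)(1−9)(1−7)(1−11) = (−2)·(−8)·(−6)·(−10) = 960 ≡ 11, so v_3 = 11^{−1} = 6 (mod 13).
  i = 4 (α = 7): (7−3)(7−9)(7−1)(7−11) = 4·(−2)·6·(−4) = 192 ≡ 10, so v_4 = 10^{−1} = 4 (mod 13).
  i = 5 (α = 11): (11−3)(11−9)(11−1)(11−7) = 8·2·10·4 = 640 ≡ 3, so v_5 = 3^{−1} = 9 (mod 13).
  v = [11, 9, 6, 4, 9].
Step 2: syndromes of r = [4, 12, 1, 6, 5] (all sums mod 13).
  S_0 = Σ v_i r_i = 11·4 + 9·12 + 6·1 + 4·6 + 9·5 = 227 ≡ 6.
  S_1 = Σ v_i α_i r_i = 11·3·4 + 9·9·12 + 6·1·1 + 4·7·6 + 9·11·5 = 1773 ≡ 5.
  α_i^2 mod 13 = [9, 3, 1, 10, 4].
  S_2 = Σ v_i α_i^2 r_i = 11·9·4 + 9·3·12 + 6·1·1 + 4·10·6 + 9·4·5 = 1146 ≡ 2.
  S = (6, 5, 2) ≠ 0, so r is not a codeword (an error is present).
Step 3: locate the error. For a single error e at position i, S_ℓ = v_i·e·α_i^ℓ, so α_err = S_1/S_0.
  S_0^{−1} = 6^{−1} = 11 (mod 13), so α_err = 5·11 = 55 ≡ 3 = α_1. Error position i = 1.
  Consistency check: S_2/S_1 = 2·8 = 16 ≡ 3 = α_err ✓ (single-error assumption holds).
Step 4: error magnitude e = S_0/v_1 = S_0·∏_{j≠1}(α_1 − α_j) = 6·6 = 36 ≡ 10 (mod 13).
Step 5: correct position 1: c_1 = r_1 − e = 4 − 10 ≡ 7 (mod 13). Hence c = [7, 12, 1, 6, 5].
  Check: interpolating c through the α_i gives m(x) = 11 + 3·x (degree < 2) with m(α_i) = c_i for every i, so c is indeed a codeword.


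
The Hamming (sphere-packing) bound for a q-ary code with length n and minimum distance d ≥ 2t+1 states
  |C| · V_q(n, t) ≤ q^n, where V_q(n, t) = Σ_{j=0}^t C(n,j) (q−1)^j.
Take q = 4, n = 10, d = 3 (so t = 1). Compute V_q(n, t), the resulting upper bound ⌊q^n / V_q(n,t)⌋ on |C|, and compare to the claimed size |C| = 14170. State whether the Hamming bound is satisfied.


V_q(n, t) = 31, q^n = 1048576, Hamming bound = 33825, |C| = 14170 ≤ bound (satisfied).

Step 1: Compute V_q(n, t) = Σ_{j=0}^1 C(n, j) (q−1)^j.
  j = 0: C(10,0)·(3)^0 = 1·1 = 1.
  j = 1: C(10,1)·(3)^1 = 10·3 = 30.
  V_q(n, t) = 1 + 30 = 31.
Step 2: q^n = 4^10 = 1048576.
Step 3: Hamming bound ⌊q^n / V_q(n,t)⌋ = ⌊1048576/31⌋ = 33825.
Step 4: Compare |C| = 14170 to 33825: satisfied.
The claimed |C| lies below the Hamming bound.


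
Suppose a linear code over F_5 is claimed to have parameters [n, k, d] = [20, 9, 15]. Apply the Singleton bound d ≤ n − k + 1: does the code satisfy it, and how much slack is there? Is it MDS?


Singleton RHS = n − k + 1 = 12, slack = -3, bound violated (no such code; not MDS).

Singleton bound: d ≤ n − k + 1.
Here n = 20, k = 9, so n − k + 1 = 12.
Given d = 15, check d ≤ 12: NO.
Slack = (n − k + 1) − d = -3.
The slack is negative: d = 15 exceeds n − k + 1 = 12 by 3, so the Singleton bound is violated and no linear [20, 9, 15]_5 code can exist. In particular it is not MDS (MDS requires d = n − k + 1 exactly).
Description: the claimed parameters are [20, 9, 15]_5; such a code would be impossible (violates the Singleton bound).


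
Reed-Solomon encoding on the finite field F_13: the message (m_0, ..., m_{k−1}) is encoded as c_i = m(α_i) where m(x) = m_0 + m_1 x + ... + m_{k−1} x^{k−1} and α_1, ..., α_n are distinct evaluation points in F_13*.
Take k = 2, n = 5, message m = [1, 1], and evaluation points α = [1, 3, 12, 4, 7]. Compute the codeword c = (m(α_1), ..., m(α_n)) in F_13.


c = [2, 4, 0, 5, 8]

Message polynomial: m(x) = 1 + 1·x (mod 13).
For each evaluation point α_i, compute m(α_i) mod 13:
  α_1 = 1: Horner steps 1 → 2, so m(1) = 2.
  α_2 = 3: Horner steps 1 → 4, so m(3) = 4.
  α_3 = 12: Horner steps 1 → 0, so m(12) = 0.
  α_4 = 4: Horner steps 1 → 5, so m(4) = 5.
  α_5 = 7: Horner steps 1 → 8, so m(7) = 8.
Codeword c = [2, 4, 0, 5, 8] ∈ F_13^5.


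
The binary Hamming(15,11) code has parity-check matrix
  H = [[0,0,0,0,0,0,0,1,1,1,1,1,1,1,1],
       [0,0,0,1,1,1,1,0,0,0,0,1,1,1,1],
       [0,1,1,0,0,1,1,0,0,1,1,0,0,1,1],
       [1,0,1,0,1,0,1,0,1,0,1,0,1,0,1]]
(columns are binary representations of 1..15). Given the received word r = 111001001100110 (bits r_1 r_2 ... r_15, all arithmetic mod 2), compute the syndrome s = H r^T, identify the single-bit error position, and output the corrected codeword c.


s = (0, 1, 1, 0)^T, error position = 6, corrected codeword c = 111000001100110

Compute s = H r^T mod 2 one row at a time:
  s_1 = 0 + 1 + 1 + 0 + 0 + 1 + 1 + 0 = 4 ≡ 0 (mod 2).
  s_2 = 0 + 0 + 1 + 0 + 0 + 1 + 1 + 0 = 3 ≡ 1 (mod 2).
  s_3 = 1 + 1 + 1 + 0 + 1 + 0 + 1 + 0 = 5 ≡ 1 (mod 2).
  s_4 = 1 + 1 + 0 + 0 + 1 + 0 + 1 + 0 = 4 ≡ 0 (mod 2).
s = (0, 1, 1, 0)^T — this equals column 6 of H (binary 0110), so error is at position 6.
Correct: flip bit 6 of r = 111001001100110 to get c = 111000001100110.


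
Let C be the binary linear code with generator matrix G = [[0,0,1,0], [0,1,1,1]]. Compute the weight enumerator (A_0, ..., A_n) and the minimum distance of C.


Weight distribution: A_0 = 1, A_1 = 1, A_2 = 1, A_3 = 1. Minimum distance d = 1.

Enumerate all 2^2 = 4 messages m ∈ F_2^2.
For each, compute codeword c = mG in F_2^4, then tally its weight.
  m = 00 → c = 0000, weight = 0.
  m = 10 → c = 0010, weight = 1.
  m = 01 → c = 0111, weight = 3.
  m = 11 → c = 0101, weight = 2.
Tally weights:
  weight 0: 1 codewords.
  weight 1: 1 codewords.
  weight 2: 1 codewords.
  weight 3: 1 codewords.
Minimum distance d = smallest w > 0 with A_w > 0 = 1.
Sanity: Σ A_w = 4 = 2^2 = 4 ✓.


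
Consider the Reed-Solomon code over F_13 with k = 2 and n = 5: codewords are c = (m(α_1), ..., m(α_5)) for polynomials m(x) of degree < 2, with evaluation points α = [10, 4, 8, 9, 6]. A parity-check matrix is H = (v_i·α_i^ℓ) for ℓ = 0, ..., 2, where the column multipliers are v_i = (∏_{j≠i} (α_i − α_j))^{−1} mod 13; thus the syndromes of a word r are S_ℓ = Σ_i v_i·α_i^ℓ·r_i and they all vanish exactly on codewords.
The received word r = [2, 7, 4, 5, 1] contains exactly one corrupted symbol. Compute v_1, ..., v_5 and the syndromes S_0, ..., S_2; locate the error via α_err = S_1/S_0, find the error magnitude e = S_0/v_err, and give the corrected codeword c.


S = (3, 11, 10), error at position 3, error magnitude e = 9, c = [2, 7, 8, 5, 1].

Step 1: column multipliers v_i = (∏_{j≠i}(α_i − α_j))^{−1} mod 13.
  i = 1 (α = 10): (10−4)(10−8)(10−9)(10−6) = 6·2·1·4 = 48 ≡ 9, so v_1 = 9^{−1} = 3 (mod 13).
  i = 2 (α = 4): (4−10)(4−8)(4−9)(4−6) = (−6)·(−4)·(−5)·(−2) = 240 ≡ 6, so v_2 = 6^{−1} = 11 (mod 13).
  i = 3 (α = 8): (8−10)(8−4)(8−9)(8−6) = (−2)·4·(−1)·2 = 16 ≡ 3, so v_3 = 3^{−1} = 9 (mod 13).
  i = 4 (α = 9): (9−10)(9−4)(9−8)(9−6) = (−1)·5·1·3 = −15 ≡ 11, so v_4 = 11^{−1} = 6 (mod 13).
  i = 5 (α = 6): (6−10)(6−4)(6−8)(6−9) = (−4)·2·(−2)·(−3) = −48 ≡ 4, so v_5 = 4^{−1} = 10 (mod 13).
  v = [3, 11, 9, 6, 10].
Step 2: syndromes of r = [2, 7, 4, 5, 1] (all sums mod 13).
  S_0 = Σ v_i r_i = 3·2 + 11·7 + 9·4 + 6·5 + 10·1 = 159 ≡ 3.
  S_1 = Σ v_i α_i r_i = 3·10·2 + 11·4·7 + 9·8·4 + 6·9·5 + 10·6·1 = 986 ≡ 11.
  α_i^2 mod 13 = [9, 3, 12, 3, 10].
  S_2 = Σ v_i α_i^2 r_i = 3·9·2 + 11·3·7 + 9·12·4 + 6·3·5 + 10·10·1 = 907 ≡ 10.
  S = (3, 11, 10) ≠ 0, so r is not a codeword (an error is present).
Step 3: locate the error. For a single error e at position i, S_ℓ = v_i·e·α_i^ℓ, so α_err = S_1/S_0.
  S_0^{−1} = 3^{−1} = 9 (mod 13), so α_err = 11·9 = 99 ≡ 8 = α_3. Error position i = 3.
  Consistency check: S_2/S_1 = 10·6 = 60 ≡ 8 = α_err ✓ (single-error assumption holds).
Step 4: error magnitude e = S_0/v_3 = S_0·∏_{j≠3}(α_3 − α_j) = 3·3 = 9 ≡ 9 (mod 13).
Step 5: correct position 3: c_3 = r_3 − e = 4 − 9 ≡ 8 (mod 13). Hence c = [2, 7, 8, 5, 1].
  Check: interpolating c through the α_i gives m(x) = 6 + 10·x (degree < 2) with m(α_i) = c_i for every i, so c is indeed a codeword.


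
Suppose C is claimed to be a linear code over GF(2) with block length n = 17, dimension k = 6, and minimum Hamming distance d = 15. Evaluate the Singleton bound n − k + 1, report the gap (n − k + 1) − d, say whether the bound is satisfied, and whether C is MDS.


Singleton RHS = n − k + 1 = 12, slack = -3, bound violated (no such code; not MDS).

Singleton bound: d ≤ n − k + 1.
Here n = 17, k = 6, so n − k + 1 = 12.
Given d = 15, check d ≤ 12: NO.
Slack = (n − k + 1) − d = -3.
The slack is negative: d = 15 exceeds n − k + 1 = 12 by 3, so the Singleton bound is violated and no linear [17, 6, 15]_2 code can exist. In particular it is not MDS (MDS requires d = n − k + 1 exactly).
Description: the claimed parameters are [17, 6, 15]_2; such a code would be impossible (violates the Singleton bound).


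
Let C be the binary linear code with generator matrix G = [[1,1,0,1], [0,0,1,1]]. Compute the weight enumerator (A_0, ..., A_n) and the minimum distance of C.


Weight distribution: A_0 = 1, A_2 = 1, A_3 = 2. Minimum distance d = 2.

Enumerate all 2^2 = 4 messages m ∈ F_2^2.
For each, compute codeword c = mG in F_2^4, then tally its weight.
  m = 00 → c = 0000, weight = 0.
  m = 10 → c = 1101, weight = 3.
  m = 01 → c = 0011, weight = 2.
  m = 11 → c = 1110, weight = 3.
Tally weights:
  weight 0: 1 codewords.
  weight 2: 1 codewords.
  weight 3: 2 codewords.
Minimum distance d = smallest w > 0 with A_w > 0 = 2.
Sanity: Σ A_w = 4 = 2^2 = 4 ✓.


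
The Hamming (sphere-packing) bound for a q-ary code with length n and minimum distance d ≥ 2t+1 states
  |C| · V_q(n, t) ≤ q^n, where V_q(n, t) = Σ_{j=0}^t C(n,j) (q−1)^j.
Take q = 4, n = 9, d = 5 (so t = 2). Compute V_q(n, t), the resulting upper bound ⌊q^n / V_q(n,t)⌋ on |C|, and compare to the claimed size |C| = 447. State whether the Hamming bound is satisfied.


V_q(n, t) = 352, q^n = 262144, Hamming bound = 744, |C| = 447 ≤ bound (satisfied).

Step 1: Compute V_q(n, t) = Σ_{j=0}^2 C(n, j) (q−1)^j.
  j = 0: C(9,0)·(3)^0 = 1·1 = 1.
  j = 1: C(9,1)·(3)^1 = 9·3 = 27.
  j = 2: C(9,2)·(3)^2 = 36·9 = 324.
  V_q(n, t) = 1 + 27 + 324 = 352.
Step 2: q^n = 4^9 = 262144.
Step 3: Hamming bound ⌊q^n / V_q(n,t)⌋ = ⌊262144/352⌋ = 744.
Step 4: Compare |C| = 447 to 744: satisfied.
The claimed |C| lies below the Hamming bound.


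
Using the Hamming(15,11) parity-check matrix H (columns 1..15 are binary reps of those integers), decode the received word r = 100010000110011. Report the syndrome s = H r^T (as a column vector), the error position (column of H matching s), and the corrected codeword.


s = (0, 1, 0, 0)^T, error position = 4, corrected codeword c = 100110000110011

Compute s = H r^T mod 2 one row at a time:
  s_1 = 0 + 0 + 1 + 1 + 0 + 0 + 1 + 1 = 4 ≡ 0 (mod 2).
  s_2 = 0 + 1 + 0 + 0 + 0 + 0 + 1 + 1 = 3 ≡ 1 (mod 2).
  s_3 = 0 + 0 + 0 + 0 + 1 + 1 + 1 + 1 = 4 ≡ 0 (mod 2).
  s_4 = 1 + 0 + 1 + 0 + 0 + 1 + 0 + 1 = 4 ≡ 0 (mod 2).
s = (0, 1, 0, 0)^T — this equals column 4 of H (binary 0100), so error is at position 4.
Correct: flip bit 4 of r = 100010000110011 to get c = 100110000110011.


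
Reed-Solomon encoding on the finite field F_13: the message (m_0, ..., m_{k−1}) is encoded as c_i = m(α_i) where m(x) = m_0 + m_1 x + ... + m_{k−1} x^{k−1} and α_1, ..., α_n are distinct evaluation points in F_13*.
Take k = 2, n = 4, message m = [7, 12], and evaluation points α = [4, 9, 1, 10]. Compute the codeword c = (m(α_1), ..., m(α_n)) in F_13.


c = [3, 11, 6, 10]

Message polynomial: m(x) = 7 + 12·x (mod 13).
For each evaluation point α_i, compute m(α_i) mod 13:
  α_1 = 4: Horner steps 12 → 3, so m(4) = 3.
  α_2 = 9: Horner steps 12 → 11, so m(9) = 11.
  α_3 = 1: Horner steps 12 → 6, so m(1) = 6.
  α_4 = 10: Horner steps 12 → 10, so m(10) = 10.
Codeword c = [3, 11, 6, 10] ∈ F_13^4.


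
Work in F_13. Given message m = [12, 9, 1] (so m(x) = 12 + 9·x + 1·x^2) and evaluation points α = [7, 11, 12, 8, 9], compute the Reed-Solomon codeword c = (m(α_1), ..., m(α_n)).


c = [7, 11, 4, 5, 5]

Message polynomial: m(x) = 12 + 9·x + 1·x^2 (mod 13).
For each evaluation point α_i, compute m(α_i) mod 13:
  α_1 = 7: Horner steps 1 → 3 → 7, so m(7) = 7.
  α_2 = 11: Horner steps 1 → 7 → 11, so m(11) = 11.
  α_3 = 12: Horner steps 1 → 8 → 4, so m(12) = 4.
  α_4 = 8: Horner steps 1 → 4 → 5, so m(8) = 5.
  α_5 = 9: Horner steps 1 → 5 → 5, so m(9) = 5.
Codeword c = [7, 11, 4, 5, 5] ∈ F_13^5.


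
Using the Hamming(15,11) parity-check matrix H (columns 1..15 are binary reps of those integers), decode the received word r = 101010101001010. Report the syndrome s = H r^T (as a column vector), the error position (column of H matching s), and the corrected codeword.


s = (1, 0, 1, 1)^T, error position = 11, corrected codeword c = 101010101011010

Compute s = H r^T mod 2 one row at a time:
  s_1 = 0 + 1 + 0 + 0 + 1 + 0 + 1 + 0 = 3 ≡ 1 (mod 2).
  s_2 = 0 + 1 + 0 + 1 + 1 + 0 + 1 + 0 = 4 ≡ 0 (mod 2).
  s_3 = 0 + 1 + 0 + 1 + 0 + 0 + 1 + 0 = 3 ≡ 1 (mod 2).
  s_4 = 1 + 1 + 1 + 1 + 1 + 0 + 0 + 0 = 5 ≡ 1 (mod 2).
s = (1, 0, 1, 1)^T — this equals column 11 of H (binary 1011), so error is at position 11.
Correct: flip bit 11 of r = 101010101001010 to get c = 101010101011010.


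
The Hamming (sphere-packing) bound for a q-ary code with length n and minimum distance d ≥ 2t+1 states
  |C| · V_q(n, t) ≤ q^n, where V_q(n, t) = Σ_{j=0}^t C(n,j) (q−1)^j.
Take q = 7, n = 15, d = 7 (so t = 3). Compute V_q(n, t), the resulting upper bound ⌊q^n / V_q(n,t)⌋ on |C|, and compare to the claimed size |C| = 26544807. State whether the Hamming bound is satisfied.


V_q(n, t) = 102151, q^n = 4747561509943, Hamming bound = 46475918, |C| = 26544807 ≤ bound (satisfied).

Step 1: Compute V_q(n, t) = Σ_{j=0}^3 C(n, j) (q−1)^j.
  j = 0: C(15,0)·(6)^0 = 1·1 = 1.
  j = 1: C(15,1)·(6)^1 = 15·6 = 90.
  j = 2: C(15,2)·(6)^2 = 105·36 = 3780.
  j = 3: C(15,3)·(6)^3 = 455·216 = 98280.
  V_q(n, t) = 1 + 90 + 3780 + 98280 = 102151.
Step 2: q^n = 7^15 = 4747561509943.
Step 3: Hamming bound ⌊q^n / V_q(n,t)⌋ = ⌊4747561509943/102151⌋ = 46475918.
Step 4: Compare |C| = 26544807 to 46475918: satisfied.
The claimed |C| lies below the Hamming bound.


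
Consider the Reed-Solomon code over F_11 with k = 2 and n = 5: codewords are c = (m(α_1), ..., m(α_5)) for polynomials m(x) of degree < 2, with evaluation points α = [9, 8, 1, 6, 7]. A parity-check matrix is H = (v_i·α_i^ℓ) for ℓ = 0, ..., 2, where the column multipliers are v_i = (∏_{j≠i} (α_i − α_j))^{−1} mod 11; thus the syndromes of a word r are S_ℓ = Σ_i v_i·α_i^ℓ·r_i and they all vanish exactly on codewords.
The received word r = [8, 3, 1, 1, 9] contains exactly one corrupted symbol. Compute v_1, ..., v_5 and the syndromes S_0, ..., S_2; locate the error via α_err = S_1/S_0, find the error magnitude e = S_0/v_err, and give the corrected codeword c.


S = (10, 5, 8), error at position 4, error magnitude e = 8, c = [8, 3, 1, 4, 9].

Step 1: column multipliers v_i = (∏_{j≠i}(α_i − α_j))^{−1} mod 11.
  i = 1 (α = 9): (9−8)(9−1)(9−6)(9−7) = 1·8·3·2 = 48 ≡ 4, so v_1 = 4^{−1} = 3 (mod 11).
  i = 2 (α = 8): (8−9)(8−1)(8−6)(8−7) = (−1)·7·2·1 = −14 ≡ 8, so v_2 = 8^{−1} = 7 (mod 11).
  i = 3 (α = 1): (1−9)(1−8)(1−6)(1−7) = (−8)·(−7)·(−5)·(−6) = 1680 ≡ 8, so v_3 = 8^{−1} = 7 (mod 11).
  i = 4 (α = 6): (6−9)(6−8)(6−1)(6−7) = (−3)·(−2)·5·(−1) = −30 ≡ 3, so v_4 = 3^{−1} = 4 (mod 11).
  i = 5 (α = 7): (7−9)(7−8)(7−1)(7−6) = (−2)·(−1)·6·1 = 12 ≡ 1, so v_5 = 1^{−1} = 1 (mod 11).
  v = [3, 7, 7, 4, 1].
Step 2: syndromes of r = [8, 3, 1, 1, 9] (all sums mod 11).
  S_0 = Σ v_i r_i = 3·8 + 7·3 + 7·1 + 4·1 + 1·9 = 65 ≡ 10.
  S_1 = Σ v_i α_i r_i = 3·9·8 + 7·8·3 + 7·1·1 + 4·6·1 + 1·7·9 = 478 ≡ 5.
  α_i^2 mod 11 = [4, 9, 1, 3, 5].
  S_2 = Σ v_i α_i^2 r_i = 3·4·8 + 7·9·3 + 7·1·1 + 4·3·1 + 1·5·9 = 349 ≡ 8.
  S = (10, 5, 8) ≠ 0, so r is not a codeword (an error is present).
Step 3: locate the error. For a single error e at position i, S_ℓ = v_i·e·α_i^ℓ, so α_err = S_1/S_0.
  S_0^{−1} = 10^{−1} = 10 (mod 11), so α_err = 5·10 = 50 ≡ 6 = α_4. Error position i = 4.
  Consistency check: S_2/S_1 = 8·9 = 72 ≡ 6 = α_err ✓ (single-error assumption holds).
Step 4: error magnitude e = S_0/v_4 = S_0·∏_{j≠4}(α_4 − α_j) = 10·3 = 30 ≡ 8 (mod 11).
Step 5: correct position 4: c_4 = r_4 − e = 1 − 8 ≡ 4 (mod 11). Hence c = [8, 3, 1, 4, 9].
  Check: interpolating c through the α_i gives m(x) = 7 + 5·x (degree < 2) with m(α_i) = c_i for every i, so c is indeed a codeword.


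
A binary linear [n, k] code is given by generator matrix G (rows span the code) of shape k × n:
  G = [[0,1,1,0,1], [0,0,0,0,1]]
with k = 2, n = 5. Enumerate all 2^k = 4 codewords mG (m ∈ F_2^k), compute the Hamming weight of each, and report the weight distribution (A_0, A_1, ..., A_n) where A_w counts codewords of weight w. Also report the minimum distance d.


Weight distribution: A_0 = 1, A_1 = 1, A_2 = 1, A_3 = 1. Minimum distance d = 1.

Enumerate all 2^2 = 4 messages m ∈ F_2^2.
For each, compute codeword c = mG in F_2^5, then tally its weight.
  m = 00 → c = 00000, weight = 0.
  m = 10 → c = 01101, weight = 3.
  m = 01 → c = 00001, weight = 1.
  m = 11 → c = 01100, weight = 2.
Tally weights:
  weight 0: 1 codewords.
  weight 1: 1 codewords.
  weight 2: 1 codewords.
  weight 3: 1 codewords.
Minimum distance d = smallest w > 0 with A_w > 0 = 1.
Sanity: Σ A_w = 4 = 2^2 = 4 ✓.


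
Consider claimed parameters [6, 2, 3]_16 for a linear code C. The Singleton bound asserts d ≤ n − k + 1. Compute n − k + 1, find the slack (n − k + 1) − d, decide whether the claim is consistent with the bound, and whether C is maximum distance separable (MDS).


Singleton RHS = n − k + 1 = 5, slack = 2, bound satisfied, not MDS.

Singleton bound: d ≤ n − k + 1.
Here n = 6, k = 2, so n − k + 1 = 5.
Given d = 3, check d ≤ 5: YES.
Slack = (n − k + 1) − d = 2.
The code is NOT MDS (slack = 2 > 0).
Description: the claimed parameters are [6, 2, 3]_16; such a code would be non-MDS.


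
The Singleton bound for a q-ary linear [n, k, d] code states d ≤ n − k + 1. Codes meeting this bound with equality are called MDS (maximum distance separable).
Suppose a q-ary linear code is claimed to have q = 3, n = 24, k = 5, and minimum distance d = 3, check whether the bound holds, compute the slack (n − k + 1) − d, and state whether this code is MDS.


Singleton RHS = n − k + 1 = 20, slack = 17, bound satisfied, not MDS.

Singleton bound: d ≤ n − k + 1.
Here n = 24, k = 5, so n − k + 1 = 20.
Given d = 3, check d ≤ 20: YES.
Slack = (n − k + 1) − d = 17.
The code is NOT MDS (slack = 17 > 0).
Description: the claimed parameters are [24, 5, 3]_3; such a code would be non-MDS.


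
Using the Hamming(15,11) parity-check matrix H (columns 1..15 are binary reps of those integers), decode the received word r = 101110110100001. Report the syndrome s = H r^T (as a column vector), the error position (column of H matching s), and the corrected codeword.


s = (1, 0, 0, 1)^T, error position = 9, corrected codeword c = 101110111100001

Compute s = H r^T mod 2 one row at a time:
  s_1 = 1 + 0 + 1 + 0 + 0 + 0 + 0 + 1 = 3 ≡ 1 (mod 2).
  s_2 = 1 + 1 + 0 + 1 + 0 + 0 + 0 + 1 = 4 ≡ 0 (mod 2).
  s_3 = 0 + 1 + 0 + 1 + 1 + 0 + 0 + 1 = 4 ≡ 0 (mod 2).
  s_4 = 1 + 1 + 1 + 1 + 0 + 0 + 0 + 1 = 5 ≡ 1 (mod 2).
s = (1, 0, 0, 1)^T — this equals column 9 of H (binary 1001), so error is at position 9.
Correct: flip bit 9 of r = 101110110100001 to get c = 101110111100001.


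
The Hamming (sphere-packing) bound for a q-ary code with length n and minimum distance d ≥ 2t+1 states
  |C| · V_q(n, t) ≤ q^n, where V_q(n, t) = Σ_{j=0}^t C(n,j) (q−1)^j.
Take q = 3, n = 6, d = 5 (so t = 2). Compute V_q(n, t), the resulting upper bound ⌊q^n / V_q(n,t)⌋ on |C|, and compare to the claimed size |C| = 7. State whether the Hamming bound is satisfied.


V_q(n, t) = 73, q^n = 729, Hamming bound = 9, |C| = 7 ≤ bound (satisfied).

Step 1: Compute V_q(n, t) = Σ_{j=0}^2 C(n, j) (q−1)^j.
  j = 0: C(6,0)·(2)^0 = 1·1 = 1.
  j = 1: C(6,1)·(2)^1 = 6·2 = 12.
  j = 2: C(6,2)·(2)^2 = 15·4 = 60.
  V_q(n, t) = 1 + 12 + 60 = 73.
Step 2: q^n = 3^6 = 729.
Step 3: Hamming bound ⌊q^n / V_q(n,t)⌋ = ⌊729/73⌋ = 9.
Step 4: Compare |C| = 7 to 9: satisfied.
The claimed |C| lies below the Hamming bound.


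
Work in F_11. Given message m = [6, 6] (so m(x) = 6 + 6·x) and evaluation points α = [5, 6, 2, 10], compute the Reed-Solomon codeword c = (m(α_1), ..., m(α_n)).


c = [3, 9, 7, 0]

Message polynomial: m(x) = 6 + 6·x (mod 11).
For each evaluation point α_i, compute m(α_i) mod 11:
  α_1 = 5: Horner steps 6 → 3, so m(5) = 3.
  α_2 = 6: Horner steps 6 → 9, so m(6) = 9.
  α_3 = 2: Horner steps 6 → 7, so m(2) = 7.
  α_4 = 10: Horner steps 6 → 0, so m(10) = 0.
Codeword c = [3, 9, 7, 0] ∈ F_11^4.


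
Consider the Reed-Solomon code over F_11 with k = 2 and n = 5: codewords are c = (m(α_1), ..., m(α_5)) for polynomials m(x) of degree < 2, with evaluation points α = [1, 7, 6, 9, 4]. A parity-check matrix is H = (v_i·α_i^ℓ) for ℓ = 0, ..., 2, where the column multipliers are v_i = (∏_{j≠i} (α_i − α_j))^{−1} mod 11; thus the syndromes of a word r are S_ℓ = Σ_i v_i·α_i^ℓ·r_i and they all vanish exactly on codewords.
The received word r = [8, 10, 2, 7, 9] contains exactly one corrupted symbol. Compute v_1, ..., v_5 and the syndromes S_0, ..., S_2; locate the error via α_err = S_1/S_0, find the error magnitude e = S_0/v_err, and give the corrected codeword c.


S = (5, 8, 4), error at position 3, error magnitude e = 7, c = [8, 10, 6, 7, 9].

Step 1: column multipliers v_i = (∏_{j≠i}(α_i − α_j))^{−1} mod 11.
  i = 1 (α = 1): (1−7)(1−6)(1−9)(1−4) = (−6)·(−5)·(−8)·(−3) = 720 ≡ 5, so v_1 = 5^{−1} = 9 (mod 11).
  i = 2 (α = 7): (7−1)(7−6)(7−9)(7−4) = 6·1·(−2)·3 = −36 ≡ 8, so v_2 = 8^{−1} = 7 (mod 11).
  i = 3 (α = 6): (6−1)(6−7)(6−9)(6−4) = 5·(−1)·(−3)·2 = 30 ≡ 8, so v_3 = 8^{−1} = 7 (mod 11).
  i = 4 (α = 9): (9−1)(9−7)(9−6)(9−4) = 8·2·3·5 = 240 ≡ 9, so v_4 = 9^{−1} = 5 (mod 11).
  i = 5 (α = 4): (4−1)(4−7)(4−6)(4−9) = 3·(−3)·(−2)·(−5) = −90 ≡ 9, so v_5 = 9^{−1} = 5 (mod 11).
  v = [9, 7, 7, 5, 5].
Step 2: syndromes of r = [8, 10, 2, 7, 9] (all sums mod 11).
  S_0 = Σ v_i r_i = 9·8 + 7·10 + 7·2 + 5·7 + 5·9 = 236 ≡ 5.
  S_1 = Σ v_i α_i r_i = 9·1·8 + 7·7·10 + 7·6·2 + 5·9·7 + 5·4·9 = 1141 ≡ 8.
  α_i^2 mod 11 = [1, 5, 3, 4, 5].
  S_2 = Σ v_i α_i^2 r_i = 9·1·8 + 7·5·10 + 7·3·2 + 5·4·7 + 5·5·9 = 829 ≡ 4.
  S = (5, 8, 4) ≠ 0, so r is not a codeword (an error is present).
Step 3: locate the error. For a single error e at position i, S_ℓ = v_i·e·α_i^ℓ, so α_err = S_1/S_0.
  S_0^{−1} = 5^{−1} = 9 (mod 11), so α_err = 8·9 = 72 ≡ 6 = α_3. Error position i = 3.
  Consistency check: S_2/S_1 = 4·7 = 28 ≡ 6 = α_err ✓ (single-error assumption holds).
Step 4: error magnitude e = S_0/v_3 = S_0·∏_{j≠3}(α_3 − α_j) = 5·8 = 40 ≡ 7 (mod 11).
Step 5: correct position 3: c_3 = r_3 − e = 2 − 7 ≡ 6 (mod 11). Hence c = [8, 10, 6, 7, 9].
  Check: interpolating c through the α_i gives m(x) = 4 + 4·x (degree < 2) with m(α_i) = c_i for every i, so c is indeed a codeword.


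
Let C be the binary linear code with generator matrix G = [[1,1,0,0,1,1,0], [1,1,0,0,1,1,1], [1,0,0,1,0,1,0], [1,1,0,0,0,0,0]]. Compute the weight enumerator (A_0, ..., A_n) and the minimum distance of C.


Weight distribution: A_0 = 1, A_1 = 1, A_2 = 2, A_3 = 6, A_4 = 5, A_5 = 1. Minimum distance d = 1.

Enumerate all 2^4 = 16 messages m ∈ F_2^4.
For each, compute codeword c = mG in F_2^7, then tally its weight.
  m = 0000 → c = 0000000, weight = 0.
  m = 1000 → c = 1100110, weight = 4.
  m = 0100 → c = 1100111, weight = 5.
  m = 1100 → c = 0000001, weight = 1.
  m = 0010 → c = 1001010, weight = 3.
  m = 1010 → c = 0101100, weight = 3.
  m = 0110 → c = 0101101, weight = 4.
  m = 1110 → c = 1001011, weight = 4.
  m = 0001 → c = 1100000, weight = 2.
  m = 1001 → c = 0000110, weight = 2.
  m = 0101 → c = 0000111, weight = 3.
  m = 1101 → c = 1100001, weight = 3.
  m = 0011 → c = 0101010, weight = 3.
  m = 1011 → c = 1001100, weight = 3.
  m = 0111 → c = 1001101, weight = 4.
  m = 1111 → c = 0101011, weight = 4.
Tally weights:
  weight 0: 1 codewords.
  weight 1: 1 codewords.
  weight 2: 2 codewords.
  weight 3: 6 codewords.
  weight 4: 5 codewords.
  weight 5: 1 codewords.
Minimum distance d = smallest w > 0 with A_w > 0 = 1.
Sanity: Σ A_w = 16 = 2^4 = 16 ✓.


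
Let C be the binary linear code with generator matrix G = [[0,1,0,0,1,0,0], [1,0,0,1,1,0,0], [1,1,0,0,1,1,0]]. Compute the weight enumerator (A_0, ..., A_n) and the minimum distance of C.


Weight distribution: A_0 = 1, A_2 = 2, A_3 = 4, A_4 = 1. Minimum distance d = 2.

Enumerate all 2^3 = 8 messages m ∈ F_2^3.
For each, compute codeword c = mG in F_2^7, then tally its weight.
  m = 000 → c = 0000000, weight = 0.
  m = 100 → c = 0100100, weight = 2.
  m = 010 → c = 1001100, weight = 3.
  m = 110 → c = 1101000, weight = 3.
  m = 001 → c = 1100110, weight = 4.
  m = 101 → c = 1000010, weight = 2.
  m = 011 → c = 0101010, weight = 3.
  m = 111 → c = 0001110, weight = 3.
Tally weights:
  weight 0: 1 codewords.
  weight 2: 2 codewords.
  weight 3: 4 codewords.
  weight 4: 1 codewords.
Minimum distance d = smallest w > 0 with A_w > 0 = 2.
Sanity: Σ A_w = 8 = 2^3 = 8 ✓.


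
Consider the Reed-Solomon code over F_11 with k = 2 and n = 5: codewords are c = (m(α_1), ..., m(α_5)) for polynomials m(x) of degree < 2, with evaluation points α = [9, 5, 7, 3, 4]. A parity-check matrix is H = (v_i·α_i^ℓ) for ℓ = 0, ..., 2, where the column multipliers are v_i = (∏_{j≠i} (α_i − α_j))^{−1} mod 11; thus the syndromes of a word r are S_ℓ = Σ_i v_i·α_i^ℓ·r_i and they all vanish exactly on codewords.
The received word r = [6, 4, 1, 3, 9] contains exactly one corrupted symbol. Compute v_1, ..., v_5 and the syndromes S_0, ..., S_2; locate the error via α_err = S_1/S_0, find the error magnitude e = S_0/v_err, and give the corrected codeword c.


S = (1, 7, 5), error at position 3, error magnitude e = 7, c = [6, 4, 5, 3, 9].

Step 1: column multipliers v_i = (∏_{j≠i}(α_i − α_j))^{−1} mod 11.
  i = 1 (α = 9): (9−5)(9−7)(9−3)(9−4) = 4·2·6·5 = 240 ≡ 9, so v_1 = 9^{−1} = 5 (mod 11).
  i = 2 (α = 5): (5−9)(5−7)(5−3)(5−4) = (−4)·(−2)·2·1 = 16 ≡ 5, so v_2 = 5^{−1} = 9 (mod 11).
  i = 3 (α = 7): (7−9)(7−5)(7−3)(7−4) = (−2)·2·4·3 = −48 ≡ 7, so v_3 = 7^{−1} = 8 (mod 11).
  i = 4 (α = 3): (3−9)(3−5)(3−7)(3−4) = (−6)·(−2)·(−4)·(−1) = 48 ≡ 4, so v_4 = 4^{−1} = 3 (mod 11).
  i = 5 (α = 4): (4−9)(4−5)(4−7)(4−3) = (−5)·(−1)·(−3)·1 = −15 ≡ 7, so v_5 = 7^{−1} = 8 (mod 11).
  v = [5, 9, 8, 3, 8].
Step 2: syndromes of r = [6, 4, 1, 3, 9] (all sums mod 11).
  S_0 = Σ v_i r_i = 5·6 + 9·4 + 8·1 + 3·3 + 8·9 = 155 ≡ 1.
  S_1 = Σ v_i α_i r_i = 5·9·6 + 9·5·4 + 8·7·1 + 3·3·3 + 8·4·9 = 821 ≡ 7.
  α_i^2 mod 11 = [4, 3, 5, 9, 5].
  S_2 = Σ v_i α_i^2 r_i = 5·4·6 + 9·3·4 + 8·5·1 + 3·9·3 + 8·5·9 = 709 ≡ 5.
  S = (1, 7, 5) ≠ 0, so r is not a codeword (an error is present).
Step 3: locate the error. For a single error e at position i, S_ℓ = v_i·e·α_i^ℓ, so α_err = S_1/S_0.
  S_0^{−1} = 1^{−1} = 1 (mod 11), so α_err = 7·1 = 7 ≡ 7 = α_3. Error position i = 3.
  Consistency check: S_2/S_1 = 5·8 = 40 ≡ 7 = α_err ✓ (single-error assumption holds).
Step 4: error magnitude e = S_0/v_3 = S_0·∏_{j≠3}(α_3 − α_j) = 1·7 = 7 ≡ 7 (mod 11).
Step 5: correct position 3: c_3 = r_3 − e = 1 − 7 ≡ 5 (mod 11). Hence c = [6, 4, 5, 3, 9].
  Check: interpolating c through the α_i gives m(x) = 7 + 6·x (degree < 2) with m(α_i) = c_i for every i, so c is indeed a codeword.
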